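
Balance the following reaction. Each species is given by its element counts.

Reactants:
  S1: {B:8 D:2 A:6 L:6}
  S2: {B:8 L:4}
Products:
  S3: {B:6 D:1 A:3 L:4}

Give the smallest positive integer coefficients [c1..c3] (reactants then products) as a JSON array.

B: 2·8+1·8 = 24 | 4·6 = 24
D: 2·2+1·0 = 4 | 4·1 = 4
A: 2·6+1·0 = 12 | 4·3 = 12
L: 2·6+1·4 = 16 | 4·4 = 16
gcd(2,1,4) = 1

Coefficients: [2, 1, 4]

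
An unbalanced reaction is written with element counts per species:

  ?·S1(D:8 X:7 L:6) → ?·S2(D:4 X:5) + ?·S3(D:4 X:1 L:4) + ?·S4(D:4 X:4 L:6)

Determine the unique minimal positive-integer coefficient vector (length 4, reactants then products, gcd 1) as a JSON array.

D: 5·8 = 40 | 4·4+3·4+3·4 = 40
X: 5·7 = 35 | 4·5+3·1+3·4 = 35
L: 5·6 = 30 | 4·0+3·4+3·6 = 30
gcd(5,4,3,3) = 1

Coefficients: [5, 4, 3, 3]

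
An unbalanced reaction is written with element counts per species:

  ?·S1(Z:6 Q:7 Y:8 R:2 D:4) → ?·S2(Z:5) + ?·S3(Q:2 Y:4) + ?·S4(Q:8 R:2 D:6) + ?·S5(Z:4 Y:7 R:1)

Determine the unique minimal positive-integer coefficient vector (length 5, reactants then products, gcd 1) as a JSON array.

Coefficients: [6, 4, 5, 4, 4]

Z: 6·6 = 36 | 4·5+5·0+4·0+4·4 = 36
Q: 6·7 = 42 | 4·0+5·2+4·8+4·0 = 42
Y: 6·8 = 48 | 4·0+5·4+4·0+4·7 = 48
R: 6·2 = 12 | 4·0+5·0+4·2+4·1 = 12
D: 6·4 = 24 | 4·0+5·0+4·6+4·0 = 24
gcd(6,4,5,4,4) = 1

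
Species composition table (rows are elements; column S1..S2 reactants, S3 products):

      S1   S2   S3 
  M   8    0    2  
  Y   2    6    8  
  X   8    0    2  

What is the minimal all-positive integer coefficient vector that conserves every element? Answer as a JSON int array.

Coefficients: [1, 5, 4]

M: 1·8+5·0 = 8 | 4·2 = 8
Y: 1·2+5·6 = 32 | 4·8 = 32
X: 1·8+5·0 = 8 | 4·2 = 8
gcd(1,5,4) = 1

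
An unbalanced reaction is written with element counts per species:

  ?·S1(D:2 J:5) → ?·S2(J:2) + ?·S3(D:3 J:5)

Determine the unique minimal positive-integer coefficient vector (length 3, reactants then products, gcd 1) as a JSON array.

Coefficients: [6, 5, 4]

D: 6·2 = 12 | 5·0+4·3 = 12
J: 6·5 = 30 | 5·2+4·5 = 30
gcd(6,5,4) = 1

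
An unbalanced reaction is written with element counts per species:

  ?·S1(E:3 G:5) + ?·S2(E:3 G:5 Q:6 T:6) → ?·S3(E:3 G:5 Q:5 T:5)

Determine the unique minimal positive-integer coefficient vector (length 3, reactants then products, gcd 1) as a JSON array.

Coefficients: [1, 5, 6]

E: 1·3+5·3 = 18 | 6·3 = 18
G: 1·5+5·5 = 30 | 6·5 = 30
Q: 1·0+5·6 = 30 | 6·5 = 30
T: 1·0+5·6 = 30 | 6·5 = 30
gcd(1,5,6) = 1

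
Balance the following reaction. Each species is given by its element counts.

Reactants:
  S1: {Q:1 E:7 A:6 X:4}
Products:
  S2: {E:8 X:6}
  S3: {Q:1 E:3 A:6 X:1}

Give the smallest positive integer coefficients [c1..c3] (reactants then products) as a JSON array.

Q: 2·1 = 2 | 1·0+2·1 = 2
E: 2·7 = 14 | 1·8+2·3 = 14
A: 2·6 = 12 | 1·0+2·6 = 12
X: 2·4 = 8 | 1·6+2·1 = 8
gcd(2,1,2) = 1

Coefficients: [2, 1, 2]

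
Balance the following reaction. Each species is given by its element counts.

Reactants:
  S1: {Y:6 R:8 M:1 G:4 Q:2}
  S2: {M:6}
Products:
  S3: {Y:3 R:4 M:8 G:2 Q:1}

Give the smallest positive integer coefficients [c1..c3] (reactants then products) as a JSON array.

Y: 2·6+5·0 = 12 | 4·3 = 12
R: 2·8+5·0 = 16 | 4·4 = 16
M: 2·1+5·6 = 32 | 4·8 = 32
G: 2·4+5·0 = 8 | 4·2 = 8
Q: 2·2+5·0 = 4 | 4·1 = 4
gcd(2,5,4) = 1

Coefficients: [2, 5, 4]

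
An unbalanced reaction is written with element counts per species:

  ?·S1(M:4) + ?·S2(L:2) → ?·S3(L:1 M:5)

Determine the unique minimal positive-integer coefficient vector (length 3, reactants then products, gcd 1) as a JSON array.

Coefficients: [5, 2, 4]

L: 5·0+2·2 = 4 | 4·1 = 4
M: 5·4+2·0 = 20 | 4·5 = 20
gcd(5,2,4) = 1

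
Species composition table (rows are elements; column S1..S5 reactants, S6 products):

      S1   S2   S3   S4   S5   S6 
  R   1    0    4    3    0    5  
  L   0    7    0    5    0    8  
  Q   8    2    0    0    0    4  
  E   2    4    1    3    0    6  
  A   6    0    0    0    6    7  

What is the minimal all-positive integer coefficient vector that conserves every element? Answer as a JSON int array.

Coefficients: [2, 4, 4, 4, 5, 6]

R: 2·1+4·0+4·4+4·3+5·0 = 30 | 6·5 = 30
L: 2·0+4·7+4·0+4·5+5·0 = 48 | 6·8 = 48
Q: 2·8+4·2+4·0+4·0+5·0 = 24 | 6·4 = 24
E: 2·2+4·4+4·1+4·3+5·0 = 36 | 6·6 = 36
A: 2·6+4·0+4·0+4·0+5·6 = 42 | 6·7 = 42
gcd(2,4,4,4,5,6) = 1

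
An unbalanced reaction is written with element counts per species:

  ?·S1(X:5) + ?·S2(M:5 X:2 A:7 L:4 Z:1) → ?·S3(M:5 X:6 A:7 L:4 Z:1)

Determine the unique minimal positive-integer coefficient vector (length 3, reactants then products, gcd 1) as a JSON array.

M: 4·0+5·5 = 25 | 5·5 = 25
X: 4·5+5·2 = 30 | 5·6 = 30
A: 4·0+5·7 = 35 | 5·7 = 35
L: 4·0+5·4 = 20 | 5·4 = 20
Z: 4·0+5·1 = 5 | 5·1 = 5
gcd(4,5,5) = 1

Coefficients: [4, 5, 5]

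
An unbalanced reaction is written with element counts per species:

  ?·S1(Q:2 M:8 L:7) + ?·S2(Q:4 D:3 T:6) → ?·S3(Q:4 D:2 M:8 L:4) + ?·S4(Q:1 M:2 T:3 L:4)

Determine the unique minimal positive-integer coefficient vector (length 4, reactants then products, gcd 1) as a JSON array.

Coefficients: [4, 2, 3, 4]

Q: 4·2+2·4 = 16 | 3·4+4·1 = 16
D: 4·0+2·3 = 6 | 3·2+4·0 = 6
M: 4·8+2·0 = 32 | 3·8+4·2 = 32
T: 4·0+2·6 = 12 | 3·0+4·3 = 12
L: 4·7+2·0 = 28 | 3·4+4·4 = 28
gcd(4,2,3,4) = 1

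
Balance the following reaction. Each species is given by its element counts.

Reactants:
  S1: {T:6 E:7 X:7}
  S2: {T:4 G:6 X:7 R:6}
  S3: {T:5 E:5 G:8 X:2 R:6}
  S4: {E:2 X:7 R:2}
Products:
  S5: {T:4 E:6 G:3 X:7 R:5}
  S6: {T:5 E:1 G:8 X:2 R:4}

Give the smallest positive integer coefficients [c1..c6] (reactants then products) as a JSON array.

T: 2·6+3·4+5·5+1·0 = 49 | 6·4+5·5 = 49
E: 2·7+3·0+5·5+1·2 = 41 | 6·6+5·1 = 41
G: 2·0+3·6+5·8+1·0 = 58 | 6·3+5·8 = 58
X: 2·7+3·7+5·2+1·7 = 52 | 6·7+5·2 = 52
R: 2·0+3·6+5·6+1·2 = 50 | 6·5+5·4 = 50
gcd(2,3,5,1,6,5) = 1

Coefficients: [2, 3, 5, 1, 6, 5]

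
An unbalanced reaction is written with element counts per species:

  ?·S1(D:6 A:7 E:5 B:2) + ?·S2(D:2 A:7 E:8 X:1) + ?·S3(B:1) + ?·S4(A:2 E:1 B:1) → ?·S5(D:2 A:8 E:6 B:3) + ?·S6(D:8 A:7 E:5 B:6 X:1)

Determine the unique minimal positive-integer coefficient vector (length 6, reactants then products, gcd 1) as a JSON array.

D: 2·6+1·2+6·0+5·0 = 14 | 3·2+1·8 = 14
A: 2·7+1·7+6·0+5·2 = 31 | 3·8+1·7 = 31
E: 2·5+1·8+6·0+5·1 = 23 | 3·6+1·5 = 23
B: 2·2+1·0+6·1+5·1 = 15 | 3·3+1·6 = 15
X: 2·0+1·1+6·0+5·0 = 1 | 3·0+1·1 = 1
gcd(2,1,6,5,3,1) = 1

Coefficients: [2, 1, 6, 5, 3, 1]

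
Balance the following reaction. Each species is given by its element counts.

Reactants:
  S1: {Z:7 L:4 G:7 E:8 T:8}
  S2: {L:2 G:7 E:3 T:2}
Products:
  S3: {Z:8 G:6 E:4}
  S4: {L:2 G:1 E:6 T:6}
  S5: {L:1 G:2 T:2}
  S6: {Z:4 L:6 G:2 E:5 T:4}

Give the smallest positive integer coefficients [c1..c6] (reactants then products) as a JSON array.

Z: 4·7+1·0 = 28 | 3·8+3·0+6·0+1·4 = 28
L: 4·4+1·2 = 18 | 3·0+3·2+6·1+1·6 = 18
G: 4·7+1·7 = 35 | 3·6+3·1+6·2+1·2 = 35
E: 4·8+1·3 = 35 | 3·4+3·6+6·0+1·5 = 35
T: 4·8+1·2 = 34 | 3·0+3·6+6·2+1·4 = 34
gcd(4,1,3,3,6,1) = 1

Coefficients: [4, 1, 3, 3, 6, 1]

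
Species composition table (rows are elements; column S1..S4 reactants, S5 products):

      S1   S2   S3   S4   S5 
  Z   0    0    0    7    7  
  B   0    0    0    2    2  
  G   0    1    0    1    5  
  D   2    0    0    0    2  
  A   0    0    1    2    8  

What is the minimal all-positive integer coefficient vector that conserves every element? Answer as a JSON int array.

Coefficients: [1, 4, 6, 1, 1]

Z: 1·0+4·0+6·0+1·7 = 7 | 1·7 = 7
B: 1·0+4·0+6·0+1·2 = 2 | 1·2 = 2
G: 1·0+4·1+6·0+1·1 = 5 | 1·5 = 5
D: 1·2+4·0+6·0+1·0 = 2 | 1·2 = 2
A: 1·0+4·0+6·1+1·2 = 8 | 1·8 = 8
gcd(1,4,6,1,1) = 1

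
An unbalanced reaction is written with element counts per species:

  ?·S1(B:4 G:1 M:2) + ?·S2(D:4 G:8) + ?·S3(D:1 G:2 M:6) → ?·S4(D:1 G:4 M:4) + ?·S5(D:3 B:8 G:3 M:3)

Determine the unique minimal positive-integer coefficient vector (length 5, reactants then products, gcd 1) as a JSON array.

Coefficients: [4, 2, 3, 5, 2]

D: 4·0+2·4+3·1 = 11 | 5·1+2·3 = 11
B: 4·4+2·0+3·0 = 16 | 5·0+2·8 = 16
G: 4·1+2·8+3·2 = 26 | 5·4+2·3 = 26
M: 4·2+2·0+3·6 = 26 | 5·4+2·3 = 26
gcd(4,2,3,5,2) = 1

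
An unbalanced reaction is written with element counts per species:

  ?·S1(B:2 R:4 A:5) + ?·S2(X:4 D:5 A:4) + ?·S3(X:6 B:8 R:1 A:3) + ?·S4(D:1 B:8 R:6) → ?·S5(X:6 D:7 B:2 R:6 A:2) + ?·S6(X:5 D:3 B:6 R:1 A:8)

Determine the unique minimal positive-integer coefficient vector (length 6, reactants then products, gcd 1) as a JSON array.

Coefficients: [2, 5, 2, 1, 2, 4]

X: 2·0+5·4+2·6+1·0 = 32 | 2·6+4·5 = 32
D: 2·0+5·5+2·0+1·1 = 26 | 2·7+4·3 = 26
B: 2·2+5·0+2·8+1·8 = 28 | 2·2+4·6 = 28
R: 2·4+5·0+2·1+1·6 = 16 | 2·6+4·1 = 16
A: 2·5+5·4+2·3+1·0 = 36 | 2·2+4·8 = 36
gcd(2,5,2,1,2,4) = 1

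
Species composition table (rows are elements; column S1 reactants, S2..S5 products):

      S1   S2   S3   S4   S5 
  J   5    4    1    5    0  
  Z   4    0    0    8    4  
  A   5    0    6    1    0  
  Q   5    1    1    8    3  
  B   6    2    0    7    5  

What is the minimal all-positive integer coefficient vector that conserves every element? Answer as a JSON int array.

J: 5·5 = 25 | 4·4+4·1+1·5+3·0 = 25
Z: 5·4 = 20 | 4·0+4·0+1·8+3·4 = 20
A: 5·5 = 25 | 4·0+4·6+1·1+3·0 = 25
Q: 5·5 = 25 | 4·1+4·1+1·8+3·3 = 25
B: 5·6 = 30 | 4·2+4·0+1·7+3·5 = 30
gcd(5,4,4,1,3) = 1

Coefficients: [5, 4, 4, 1, 3]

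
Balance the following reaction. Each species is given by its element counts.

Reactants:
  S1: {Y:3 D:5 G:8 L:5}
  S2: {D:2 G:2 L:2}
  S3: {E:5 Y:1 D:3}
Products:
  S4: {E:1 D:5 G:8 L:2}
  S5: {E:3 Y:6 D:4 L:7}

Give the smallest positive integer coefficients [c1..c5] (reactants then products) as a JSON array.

Coefficients: [5, 4, 3, 6, 3]

E: 5·0+4·0+3·5 = 15 | 6·1+3·3 = 15
Y: 5·3+4·0+3·1 = 18 | 6·0+3·6 = 18
D: 5·5+4·2+3·3 = 42 | 6·5+3·4 = 42
G: 5·8+4·2+3·0 = 48 | 6·8+3·0 = 48
L: 5·5+4·2+3·0 = 33 | 6·2+3·7 = 33
gcd(5,4,3,6,3) = 1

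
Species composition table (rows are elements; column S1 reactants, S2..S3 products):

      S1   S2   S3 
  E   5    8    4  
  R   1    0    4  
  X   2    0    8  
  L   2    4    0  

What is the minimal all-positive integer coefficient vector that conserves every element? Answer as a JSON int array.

Coefficients: [4, 2, 1]

E: 4·5 = 20 | 2·8+1·4 = 20
R: 4·1 = 4 | 2·0+1·4 = 4
X: 4·2 = 8 | 2·0+1·8 = 8
L: 4·2 = 8 | 2·4+1·0 = 8
gcd(4,2,1) = 1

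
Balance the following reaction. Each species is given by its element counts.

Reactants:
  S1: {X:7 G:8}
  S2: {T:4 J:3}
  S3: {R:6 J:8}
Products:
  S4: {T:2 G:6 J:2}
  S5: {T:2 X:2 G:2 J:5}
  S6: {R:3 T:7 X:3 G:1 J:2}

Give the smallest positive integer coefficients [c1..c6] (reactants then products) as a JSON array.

R: 2·0+6·0+1·6 = 6 | 1·0+4·0+2·3 = 6
T: 2·0+6·4+1·0 = 24 | 1·2+4·2+2·7 = 24
X: 2·7+6·0+1·0 = 14 | 1·0+4·2+2·3 = 14
G: 2·8+6·0+1·0 = 16 | 1·6+4·2+2·1 = 16
J: 2·0+6·3+1·8 = 26 | 1·2+4·5+2·2 = 26
gcd(2,6,1,1,4,2) = 1

Coefficients: [2, 6, 1, 1, 4, 2]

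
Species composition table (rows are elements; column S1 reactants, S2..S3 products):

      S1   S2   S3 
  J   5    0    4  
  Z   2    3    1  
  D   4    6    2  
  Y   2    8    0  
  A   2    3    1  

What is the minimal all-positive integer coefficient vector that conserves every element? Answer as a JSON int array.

J: 4·5 = 20 | 1·0+5·4 = 20
Z: 4·2 = 8 | 1·3+5·1 = 8
D: 4·4 = 16 | 1·6+5·2 = 16
Y: 4·2 = 8 | 1·8+5·0 = 8
A: 4·2 = 8 | 1·3+5·1 = 8
gcd(4,1,5) = 1

Coefficients: [4, 1, 5]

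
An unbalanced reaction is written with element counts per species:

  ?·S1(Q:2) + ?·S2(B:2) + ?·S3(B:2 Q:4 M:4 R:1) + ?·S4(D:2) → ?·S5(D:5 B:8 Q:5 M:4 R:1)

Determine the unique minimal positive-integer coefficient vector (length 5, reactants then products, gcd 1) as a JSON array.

D: 1·0+6·0+2·0+5·2 = 10 | 2·5 = 10
B: 1·0+6·2+2·2+5·0 = 16 | 2·8 = 16
Q: 1·2+6·0+2·4+5·0 = 10 | 2·5 = 10
M: 1·0+6·0+2·4+5·0 = 8 | 2·4 = 8
R: 1·0+6·0+2·1+5·0 = 2 | 2·1 = 2
gcd(1,6,2,5,2) = 1

Coefficients: [1, 6, 2, 5, 2]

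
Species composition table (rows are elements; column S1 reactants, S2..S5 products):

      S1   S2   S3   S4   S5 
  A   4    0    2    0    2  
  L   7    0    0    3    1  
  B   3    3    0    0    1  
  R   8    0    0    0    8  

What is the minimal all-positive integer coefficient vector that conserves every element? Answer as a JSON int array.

A: 3·4 = 12 | 2·0+3·2+6·0+3·2 = 12
L: 3·7 = 21 | 2·0+3·0+6·3+3·1 = 21
B: 3·3 = 9 | 2·3+3·0+6·0+3·1 = 9
R: 3·8 = 24 | 2·0+3·0+6·0+3·8 = 24
gcd(3,2,3,6,3) = 1

Coefficients: [3, 2, 3, 6, 3]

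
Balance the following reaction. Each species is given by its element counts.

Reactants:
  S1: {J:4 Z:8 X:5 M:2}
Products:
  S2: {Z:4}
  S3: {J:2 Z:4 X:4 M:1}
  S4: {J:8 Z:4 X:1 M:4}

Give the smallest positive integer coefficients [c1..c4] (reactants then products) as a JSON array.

Coefficients: [5, 3, 6, 1]

J: 5·4 = 20 | 3·0+6·2+1·8 = 20
Z: 5·8 = 40 | 3·4+6·4+1·4 = 40
X: 5·5 = 25 | 3·0+6·4+1·1 = 25
M: 5·2 = 10 | 3·0+6·1+1·4 = 10
gcd(5,3,6,1) = 1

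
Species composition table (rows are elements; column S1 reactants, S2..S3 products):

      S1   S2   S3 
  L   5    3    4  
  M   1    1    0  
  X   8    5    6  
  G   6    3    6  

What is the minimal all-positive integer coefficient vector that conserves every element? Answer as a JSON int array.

Coefficients: [2, 2, 1]

L: 2·5 = 10 | 2·3+1·4 = 10
M: 2·1 = 2 | 2·1+1·0 = 2
X: 2·8 = 16 | 2·5+1·6 = 16
G: 2·6 = 12 | 2·3+1·6 = 12
gcd(2,2,1) = 1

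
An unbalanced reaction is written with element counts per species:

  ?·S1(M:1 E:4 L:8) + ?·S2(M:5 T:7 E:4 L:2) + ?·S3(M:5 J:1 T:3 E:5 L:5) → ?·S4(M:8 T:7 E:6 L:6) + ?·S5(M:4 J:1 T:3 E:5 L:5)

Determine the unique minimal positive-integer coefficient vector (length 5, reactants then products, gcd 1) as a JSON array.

M: 1·1+2·5+5·5 = 36 | 2·8+5·4 = 36
J: 1·0+2·0+5·1 = 5 | 2·0+5·1 = 5
T: 1·0+2·7+5·3 = 29 | 2·7+5·3 = 29
E: 1·4+2·4+5·5 = 37 | 2·6+5·5 = 37
L: 1·8+2·2+5·5 = 37 | 2·6+5·5 = 37
gcd(1,2,5,2,5) = 1

Coefficients: [1, 2, 5, 2, 5]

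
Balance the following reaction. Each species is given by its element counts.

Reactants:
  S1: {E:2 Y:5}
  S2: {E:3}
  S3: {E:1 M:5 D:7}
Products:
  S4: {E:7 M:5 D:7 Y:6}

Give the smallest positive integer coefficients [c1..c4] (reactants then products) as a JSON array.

Coefficients: [6, 6, 5, 5]

E: 6·2+6·3+5·1 = 35 | 5·7 = 35
M: 6·0+6·0+5·5 = 25 | 5·5 = 25
D: 6·0+6·0+5·7 = 35 | 5·7 = 35
Y: 6·5+6·0+5·0 = 30 | 5·6 = 30
gcd(6,6,5,5) = 1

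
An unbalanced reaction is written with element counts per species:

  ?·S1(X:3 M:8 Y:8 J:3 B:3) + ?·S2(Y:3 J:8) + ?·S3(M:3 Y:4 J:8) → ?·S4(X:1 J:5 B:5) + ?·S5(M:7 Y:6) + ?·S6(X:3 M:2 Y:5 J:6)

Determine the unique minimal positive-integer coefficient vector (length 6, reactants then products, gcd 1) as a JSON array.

X: 5·3+2·0+1·0 = 15 | 3·1+5·0+4·3 = 15
M: 5·8+2·0+1·3 = 43 | 3·0+5·7+4·2 = 43
Y: 5·8+2·3+1·4 = 50 | 3·0+5·6+4·5 = 50
J: 5·3+2·8+1·8 = 39 | 3·5+5·0+4·6 = 39
B: 5·3+2·0+1·0 = 15 | 3·5+5·0+4·0 = 15
gcd(5,2,1,3,5,4) = 1

Coefficients: [5, 2, 1, 3, 5, 4]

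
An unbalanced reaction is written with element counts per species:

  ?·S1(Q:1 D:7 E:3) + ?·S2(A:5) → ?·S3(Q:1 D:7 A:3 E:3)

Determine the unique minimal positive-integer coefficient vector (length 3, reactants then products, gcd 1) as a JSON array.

Q: 5·1+3·0 = 5 | 5·1 = 5
D: 5·7+3·0 = 35 | 5·7 = 35
A: 5·0+3·5 = 15 | 5·3 = 15
E: 5·3+3·0 = 15 | 5·3 = 15
gcd(5,3,5) = 1

Coefficients: [5, 3, 5]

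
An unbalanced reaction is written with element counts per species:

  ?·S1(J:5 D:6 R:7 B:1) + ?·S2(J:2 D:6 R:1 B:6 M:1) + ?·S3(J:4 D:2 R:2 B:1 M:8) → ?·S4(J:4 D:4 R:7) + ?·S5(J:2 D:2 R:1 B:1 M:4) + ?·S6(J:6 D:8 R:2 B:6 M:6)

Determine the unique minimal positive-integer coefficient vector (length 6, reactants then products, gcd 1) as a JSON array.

Coefficients: [6, 2, 4, 6, 4, 3]

J: 6·5+2·2+4·4 = 50 | 6·4+4·2+3·6 = 50
D: 6·6+2·6+4·2 = 56 | 6·4+4·2+3·8 = 56
R: 6·7+2·1+4·2 = 52 | 6·7+4·1+3·2 = 52
B: 6·1+2·6+4·1 = 22 | 6·0+4·1+3·6 = 22
M: 6·0+2·1+4·8 = 34 | 6·0+4·4+3·6 = 34
gcd(6,2,4,6,4,3) = 1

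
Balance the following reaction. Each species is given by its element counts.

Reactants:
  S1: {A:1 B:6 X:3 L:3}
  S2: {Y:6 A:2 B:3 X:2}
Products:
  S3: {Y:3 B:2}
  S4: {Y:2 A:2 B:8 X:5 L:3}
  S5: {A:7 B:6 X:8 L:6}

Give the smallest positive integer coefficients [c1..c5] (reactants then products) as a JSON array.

Coefficients: [5, 4, 6, 3, 1]

Y: 5·0+4·6 = 24 | 6·3+3·2+1·0 = 24
A: 5·1+4·2 = 13 | 6·0+3·2+1·7 = 13
B: 5·6+4·3 = 42 | 6·2+3·8+1·6 = 42
X: 5·3+4·2 = 23 | 6·0+3·5+1·8 = 23
L: 5·3+4·0 = 15 | 6·0+3·3+1·6 = 15
gcd(5,4,6,3,1) = 1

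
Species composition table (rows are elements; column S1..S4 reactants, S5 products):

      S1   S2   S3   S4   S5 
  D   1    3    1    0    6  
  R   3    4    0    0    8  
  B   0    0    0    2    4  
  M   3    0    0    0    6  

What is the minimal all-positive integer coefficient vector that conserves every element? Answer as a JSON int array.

D: 4·1+1·3+5·1+4·0 = 12 | 2·6 = 12
R: 4·3+1·4+5·0+4·0 = 16 | 2·8 = 16
B: 4·0+1·0+5·0+4·2 = 8 | 2·4 = 8
M: 4·3+1·0+5·0+4·0 = 12 | 2·6 = 12
gcd(4,1,5,4,2) = 1

Coefficients: [4, 1, 5, 4, 2]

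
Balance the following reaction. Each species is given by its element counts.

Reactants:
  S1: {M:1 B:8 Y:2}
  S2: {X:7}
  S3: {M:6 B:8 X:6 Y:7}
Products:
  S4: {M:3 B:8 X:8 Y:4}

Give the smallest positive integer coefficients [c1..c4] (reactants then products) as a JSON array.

M: 3·1+4·0+2·6 = 15 | 5·3 = 15
B: 3·8+4·0+2·8 = 40 | 5·8 = 40
X: 3·0+4·7+2·6 = 40 | 5·8 = 40
Y: 3·2+4·0+2·7 = 20 | 5·4 = 20
gcd(3,4,2,5) = 1

Coefficients: [3, 4, 2, 5]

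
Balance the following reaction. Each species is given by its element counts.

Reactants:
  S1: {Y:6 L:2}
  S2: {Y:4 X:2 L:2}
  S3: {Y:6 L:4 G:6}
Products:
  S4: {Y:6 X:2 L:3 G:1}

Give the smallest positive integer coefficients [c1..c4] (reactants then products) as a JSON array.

Y: 1·6+6·4+1·6 = 36 | 6·6 = 36
X: 1·0+6·2+1·0 = 12 | 6·2 = 12
L: 1·2+6·2+1·4 = 18 | 6·3 = 18
G: 1·0+6·0+1·6 = 6 | 6·1 = 6
gcd(1,6,1,6) = 1

Coefficients: [1, 6, 1, 6]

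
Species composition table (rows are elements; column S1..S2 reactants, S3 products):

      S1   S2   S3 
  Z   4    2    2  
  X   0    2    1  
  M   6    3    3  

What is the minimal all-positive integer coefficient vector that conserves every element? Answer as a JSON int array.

Z: 1·4+2·2 = 8 | 4·2 = 8
X: 1·0+2·2 = 4 | 4·1 = 4
M: 1·6+2·3 = 12 | 4·3 = 12
gcd(1,2,4) = 1

Coefficients: [1, 2, 4]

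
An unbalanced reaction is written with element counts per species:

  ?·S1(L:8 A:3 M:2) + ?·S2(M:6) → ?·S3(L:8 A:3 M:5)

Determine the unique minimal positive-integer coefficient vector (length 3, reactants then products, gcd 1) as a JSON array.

Coefficients: [2, 1, 2]

L: 2·8+1·0 = 16 | 2·8 = 16
A: 2·3+1·0 = 6 | 2·3 = 6
M: 2·2+1·6 = 10 | 2·5 = 10
gcd(2,1,2) = 1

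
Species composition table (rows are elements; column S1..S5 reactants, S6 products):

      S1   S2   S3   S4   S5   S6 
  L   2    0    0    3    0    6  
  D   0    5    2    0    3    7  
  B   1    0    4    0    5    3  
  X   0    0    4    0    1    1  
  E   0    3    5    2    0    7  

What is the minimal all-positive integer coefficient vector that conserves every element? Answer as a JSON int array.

Coefficients: [6, 6, 1, 6, 1, 5]

L: 6·2+6·0+1·0+6·3+1·0 = 30 | 5·6 = 30
D: 6·0+6·5+1·2+6·0+1·3 = 35 | 5·7 = 35
B: 6·1+6·0+1·4+6·0+1·5 = 15 | 5·3 = 15
X: 6·0+6·0+1·4+6·0+1·1 = 5 | 5·1 = 5
E: 6·0+6·3+1·5+6·2+1·0 = 35 | 5·7 = 35
gcd(6,6,1,6,1,5) = 1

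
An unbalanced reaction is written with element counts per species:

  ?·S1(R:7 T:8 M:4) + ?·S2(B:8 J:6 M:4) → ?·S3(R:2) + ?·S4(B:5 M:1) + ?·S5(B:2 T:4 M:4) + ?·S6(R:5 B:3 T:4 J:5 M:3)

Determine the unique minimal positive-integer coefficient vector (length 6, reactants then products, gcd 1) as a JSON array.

R: 6·7+5·0 = 42 | 6·2+2·0+6·0+6·5 = 42
B: 6·0+5·8 = 40 | 6·0+2·5+6·2+6·3 = 40
T: 6·8+5·0 = 48 | 6·0+2·0+6·4+6·4 = 48
J: 6·0+5·6 = 30 | 6·0+2·0+6·0+6·5 = 30
M: 6·4+5·4 = 44 | 6·0+2·1+6·4+6·3 = 44
gcd(6,5,6,2,6,6) = 1

Coefficients: [6, 5, 6, 2, 6, 6]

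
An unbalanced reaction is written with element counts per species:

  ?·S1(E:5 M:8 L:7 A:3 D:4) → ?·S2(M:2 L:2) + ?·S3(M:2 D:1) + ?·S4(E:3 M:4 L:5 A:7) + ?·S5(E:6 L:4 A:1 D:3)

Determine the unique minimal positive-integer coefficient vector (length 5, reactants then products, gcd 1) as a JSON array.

E: 3·5 = 15 | 4·0+6·0+1·3+2·6 = 15
M: 3·8 = 24 | 4·2+6·2+1·4+2·0 = 24
L: 3·7 = 21 | 4·2+6·0+1·5+2·4 = 21
A: 3·3 = 9 | 4·0+6·0+1·7+2·1 = 9
D: 3·4 = 12 | 4·0+6·1+1·0+2·3 = 12
gcd(3,4,6,1,2) = 1

Coefficients: [3, 4, 6, 1, 2]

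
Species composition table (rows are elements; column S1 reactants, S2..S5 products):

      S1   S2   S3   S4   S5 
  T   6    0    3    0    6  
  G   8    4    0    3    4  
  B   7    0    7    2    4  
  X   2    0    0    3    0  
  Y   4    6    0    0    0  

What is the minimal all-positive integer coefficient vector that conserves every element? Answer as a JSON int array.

T: 6·6 = 36 | 4·0+2·3+4·0+5·6 = 36
G: 6·8 = 48 | 4·4+2·0+4·3+5·4 = 48
B: 6·7 = 42 | 4·0+2·7+4·2+5·4 = 42
X: 6·2 = 12 | 4·0+2·0+4·3+5·0 = 12
Y: 6·4 = 24 | 4·6+2·0+4·0+5·0 = 24
gcd(6,4,2,4,5) = 1

Coefficients: [6, 4, 2, 4, 5]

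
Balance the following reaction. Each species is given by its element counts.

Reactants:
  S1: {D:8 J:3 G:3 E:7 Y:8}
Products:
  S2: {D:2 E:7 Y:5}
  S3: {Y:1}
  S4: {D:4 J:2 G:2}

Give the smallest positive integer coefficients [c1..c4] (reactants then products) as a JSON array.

Coefficients: [2, 2, 6, 3]

D: 2·8 = 16 | 2·2+6·0+3·4 = 16
J: 2·3 = 6 | 2·0+6·0+3·2 = 6
G: 2·3 = 6 | 2·0+6·0+3·2 = 6
E: 2·7 = 14 | 2·7+6·0+3·0 = 14
Y: 2·8 = 16 | 2·5+6·1+3·0 = 16
gcd(2,2,6,3) = 1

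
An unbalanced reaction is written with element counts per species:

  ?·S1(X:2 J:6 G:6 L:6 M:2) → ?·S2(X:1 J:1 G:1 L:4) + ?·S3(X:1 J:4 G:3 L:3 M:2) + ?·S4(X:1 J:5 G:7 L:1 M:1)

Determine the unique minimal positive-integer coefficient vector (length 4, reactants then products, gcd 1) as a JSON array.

X: 5·2 = 10 | 4·1+4·1+2·1 = 10
J: 5·6 = 30 | 4·1+4·4+2·5 = 30
G: 5·6 = 30 | 4·1+4·3+2·7 = 30
L: 5·6 = 30 | 4·4+4·3+2·1 = 30
M: 5·2 = 10 | 4·0+4·2+2·1 = 10
gcd(5,4,4,2) = 1

Coefficients: [5, 4, 4, 2]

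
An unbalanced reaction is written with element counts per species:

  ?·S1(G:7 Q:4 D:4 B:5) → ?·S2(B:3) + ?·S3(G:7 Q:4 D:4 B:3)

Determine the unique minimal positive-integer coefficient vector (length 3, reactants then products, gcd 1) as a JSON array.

G: 3·7 = 21 | 2·0+3·7 = 21
Q: 3·4 = 12 | 2·0+3·4 = 12
D: 3·4 = 12 | 2·0+3·4 = 12
B: 3·5 = 15 | 2·3+3·3 = 15
gcd(3,2,3) = 1

Coefficients: [3, 2, 3]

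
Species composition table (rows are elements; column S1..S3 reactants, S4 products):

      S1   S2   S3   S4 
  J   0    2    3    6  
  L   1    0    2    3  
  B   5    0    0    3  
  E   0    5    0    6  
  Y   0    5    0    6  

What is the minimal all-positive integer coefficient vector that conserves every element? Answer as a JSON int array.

Coefficients: [3, 6, 6, 5]

J: 3·0+6·2+6·3 = 30 | 5·6 = 30
L: 3·1+6·0+6·2 = 15 | 5·3 = 15
B: 3·5+6·0+6·0 = 15 | 5·3 = 15
E: 3·0+6·5+6·0 = 30 | 5·6 = 30
Y: 3·0+6·5+6·0 = 30 | 5·6 = 30
gcd(3,6,6,5) = 1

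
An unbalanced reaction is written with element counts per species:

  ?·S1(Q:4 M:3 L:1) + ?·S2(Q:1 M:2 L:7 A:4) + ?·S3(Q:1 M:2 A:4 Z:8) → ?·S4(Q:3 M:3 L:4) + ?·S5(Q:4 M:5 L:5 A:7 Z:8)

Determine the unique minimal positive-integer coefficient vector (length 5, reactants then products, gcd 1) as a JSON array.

Coefficients: [3, 3, 4, 1, 4]

Q: 3·4+3·1+4·1 = 19 | 1·3+4·4 = 19
M: 3·3+3·2+4·2 = 23 | 1·3+4·5 = 23
L: 3·1+3·7+4·0 = 24 | 1·4+4·5 = 24
A: 3·0+3·4+4·4 = 28 | 1·0+4·7 = 28
Z: 3·0+3·0+4·8 = 32 | 1·0+4·8 = 32
gcd(3,3,4,1,4) = 1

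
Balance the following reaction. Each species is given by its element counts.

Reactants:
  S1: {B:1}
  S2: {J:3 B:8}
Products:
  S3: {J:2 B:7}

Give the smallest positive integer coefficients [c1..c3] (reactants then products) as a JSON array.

Coefficients: [5, 2, 3]

J: 5·0+2·3 = 6 | 3·2 = 6
B: 5·1+2·8 = 21 | 3·7 = 21
gcd(5,2,3) = 1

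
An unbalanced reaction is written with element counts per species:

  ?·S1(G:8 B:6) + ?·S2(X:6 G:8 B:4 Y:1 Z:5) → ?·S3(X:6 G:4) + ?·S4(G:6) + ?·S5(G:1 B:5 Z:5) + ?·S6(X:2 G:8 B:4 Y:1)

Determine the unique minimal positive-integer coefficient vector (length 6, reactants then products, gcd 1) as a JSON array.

X: 5·0+6·6 = 36 | 4·6+3·0+6·0+6·2 = 36
G: 5·8+6·8 = 88 | 4·4+3·6+6·1+6·8 = 88
B: 5·6+6·4 = 54 | 4·0+3·0+6·5+6·4 = 54
Y: 5·0+6·1 = 6 | 4·0+3·0+6·0+6·1 = 6
Z: 5·0+6·5 = 30 | 4·0+3·0+6·5+6·0 = 30
gcd(5,6,4,3,6,6) = 1

Coefficients: [5, 6, 4, 3, 6, 6]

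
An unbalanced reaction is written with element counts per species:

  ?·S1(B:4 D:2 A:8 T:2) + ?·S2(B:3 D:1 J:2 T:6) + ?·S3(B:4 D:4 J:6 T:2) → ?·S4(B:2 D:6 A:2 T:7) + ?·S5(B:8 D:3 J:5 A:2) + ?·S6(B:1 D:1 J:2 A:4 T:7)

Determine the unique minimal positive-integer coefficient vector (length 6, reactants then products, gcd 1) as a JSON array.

B: 5·4+6·3+5·4 = 58 | 2·2+6·8+6·1 = 58
D: 5·2+6·1+5·4 = 36 | 2·6+6·3+6·1 = 36
J: 5·0+6·2+5·6 = 42 | 2·0+6·5+6·2 = 42
A: 5·8+6·0+5·0 = 40 | 2·2+6·2+6·4 = 40
T: 5·2+6·6+5·2 = 56 | 2·7+6·0+6·7 = 56
gcd(5,6,5,2,6,6) = 1

Coefficients: [5, 6, 5, 2, 6, 6]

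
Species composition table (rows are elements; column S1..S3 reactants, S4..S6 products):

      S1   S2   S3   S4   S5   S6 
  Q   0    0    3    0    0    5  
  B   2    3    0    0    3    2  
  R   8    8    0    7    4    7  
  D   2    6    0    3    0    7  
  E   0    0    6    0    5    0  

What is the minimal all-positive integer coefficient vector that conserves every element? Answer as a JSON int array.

Coefficients: [6, 4, 5, 5, 6, 3]

Q: 6·0+4·0+5·3 = 15 | 5·0+6·0+3·5 = 15
B: 6·2+4·3+5·0 = 24 | 5·0+6·3+3·2 = 24
R: 6·8+4·8+5·0 = 80 | 5·7+6·4+3·7 = 80
D: 6·2+4·6+5·0 = 36 | 5·3+6·0+3·7 = 36
E: 6·0+4·0+5·6 = 30 | 5·0+6·5+3·0 = 30
gcd(6,4,5,5,6,3) = 1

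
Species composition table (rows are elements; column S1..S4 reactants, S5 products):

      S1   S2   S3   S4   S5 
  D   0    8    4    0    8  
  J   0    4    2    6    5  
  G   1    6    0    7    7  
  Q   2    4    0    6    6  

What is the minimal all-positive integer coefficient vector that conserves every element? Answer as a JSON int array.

D: 5·0+5·8+2·4+1·0 = 48 | 6·8 = 48
J: 5·0+5·4+2·2+1·6 = 30 | 6·5 = 30
G: 5·1+5·6+2·0+1·7 = 42 | 6·7 = 42
Q: 5·2+5·4+2·0+1·6 = 36 | 6·6 = 36
gcd(5,5,2,1,6) = 1

Coefficients: [5, 5, 2, 1, 6]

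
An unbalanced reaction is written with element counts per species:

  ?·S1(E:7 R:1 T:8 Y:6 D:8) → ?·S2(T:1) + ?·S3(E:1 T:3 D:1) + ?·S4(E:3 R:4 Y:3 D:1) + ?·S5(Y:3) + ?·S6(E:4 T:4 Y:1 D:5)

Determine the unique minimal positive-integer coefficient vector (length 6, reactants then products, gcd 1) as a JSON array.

E: 4·7 = 28 | 5·0+1·1+1·3+5·0+6·4 = 28
R: 4·1 = 4 | 5·0+1·0+1·4+5·0+6·0 = 4
T: 4·8 = 32 | 5·1+1·3+1·0+5·0+6·4 = 32
Y: 4·6 = 24 | 5·0+1·0+1·3+5·3+6·1 = 24
D: 4·8 = 32 | 5·0+1·1+1·1+5·0+6·5 = 32
gcd(4,5,1,1,5,6) = 1

Coefficients: [4, 5, 1, 1, 5, 6]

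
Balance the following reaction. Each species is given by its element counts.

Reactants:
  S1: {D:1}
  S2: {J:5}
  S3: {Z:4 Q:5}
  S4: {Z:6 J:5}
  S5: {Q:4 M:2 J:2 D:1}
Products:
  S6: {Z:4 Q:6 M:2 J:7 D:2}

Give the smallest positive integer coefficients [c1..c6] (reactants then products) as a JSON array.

Coefficients: [5, 3, 2, 2, 5, 5]

Z: 5·0+3·0+2·4+2·6+5·0 = 20 | 5·4 = 20
Q: 5·0+3·0+2·5+2·0+5·4 = 30 | 5·6 = 30
M: 5·0+3·0+2·0+2·0+5·2 = 10 | 5·2 = 10
J: 5·0+3·5+2·0+2·5+5·2 = 35 | 5·7 = 35
D: 5·1+3·0+2·0+2·0+5·1 = 10 | 5·2 = 10
gcd(5,3,2,2,5,5) = 1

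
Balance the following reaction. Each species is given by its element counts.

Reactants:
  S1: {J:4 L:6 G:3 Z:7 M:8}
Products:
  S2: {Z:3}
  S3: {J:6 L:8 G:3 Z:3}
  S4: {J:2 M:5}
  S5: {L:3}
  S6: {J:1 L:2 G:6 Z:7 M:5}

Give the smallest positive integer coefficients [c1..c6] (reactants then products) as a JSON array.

J: 5·4 = 20 | 6·0+1·6+6·2+6·0+2·1 = 20
L: 5·6 = 30 | 6·0+1·8+6·0+6·3+2·2 = 30
G: 5·3 = 15 | 6·0+1·3+6·0+6·0+2·6 = 15
Z: 5·7 = 35 | 6·3+1·3+6·0+6·0+2·7 = 35
M: 5·8 = 40 | 6·0+1·0+6·5+6·0+2·5 = 40
gcd(5,6,1,6,6,2) = 1

Coefficients: [5, 6, 1, 6, 6, 2]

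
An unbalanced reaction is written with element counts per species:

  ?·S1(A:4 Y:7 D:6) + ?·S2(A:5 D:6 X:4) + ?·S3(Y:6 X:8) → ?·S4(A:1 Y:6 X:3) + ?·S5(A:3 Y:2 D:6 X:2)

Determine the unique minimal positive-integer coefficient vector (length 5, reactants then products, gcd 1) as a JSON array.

A: 4·4+1·5+3·0 = 21 | 6·1+5·3 = 21
Y: 4·7+1·0+3·6 = 46 | 6·6+5·2 = 46
D: 4·6+1·6+3·0 = 30 | 6·0+5·6 = 30
X: 4·0+1·4+3·8 = 28 | 6·3+5·2 = 28
gcd(4,1,3,6,5) = 1

Coefficients: [4, 1, 3, 6, 5]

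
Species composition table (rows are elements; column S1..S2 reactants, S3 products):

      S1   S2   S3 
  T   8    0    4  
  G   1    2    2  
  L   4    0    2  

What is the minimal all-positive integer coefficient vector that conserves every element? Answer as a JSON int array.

T: 2·8+3·0 = 16 | 4·4 = 16
G: 2·1+3·2 = 8 | 4·2 = 8
L: 2·4+3·0 = 8 | 4·2 = 8
gcd(2,3,4) = 1

Coefficients: [2, 3, 4]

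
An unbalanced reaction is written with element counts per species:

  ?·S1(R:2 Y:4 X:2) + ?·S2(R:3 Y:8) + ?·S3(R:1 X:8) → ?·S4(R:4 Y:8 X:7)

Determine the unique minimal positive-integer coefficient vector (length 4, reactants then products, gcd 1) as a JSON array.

Coefficients: [2, 3, 3, 4]

R: 2·2+3·3+3·1 = 16 | 4·4 = 16
Y: 2·4+3·8+3·0 = 32 | 4·8 = 32
X: 2·2+3·0+3·8 = 28 | 4·7 = 28
gcd(2,3,3,4) = 1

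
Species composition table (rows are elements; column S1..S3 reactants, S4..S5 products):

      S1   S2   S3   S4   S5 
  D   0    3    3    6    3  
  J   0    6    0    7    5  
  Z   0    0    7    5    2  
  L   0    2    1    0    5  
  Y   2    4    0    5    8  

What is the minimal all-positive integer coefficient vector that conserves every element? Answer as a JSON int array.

Coefficients: [5, 4, 2, 2, 2]

D: 5·0+4·3+2·3 = 18 | 2·6+2·3 = 18
J: 5·0+4·6+2·0 = 24 | 2·7+2·5 = 24
Z: 5·0+4·0+2·7 = 14 | 2·5+2·2 = 14
L: 5·0+4·2+2·1 = 10 | 2·0+2·5 = 10
Y: 5·2+4·4+2·0 = 26 | 2·5+2·8 = 26
gcd(5,4,2,2,2) = 1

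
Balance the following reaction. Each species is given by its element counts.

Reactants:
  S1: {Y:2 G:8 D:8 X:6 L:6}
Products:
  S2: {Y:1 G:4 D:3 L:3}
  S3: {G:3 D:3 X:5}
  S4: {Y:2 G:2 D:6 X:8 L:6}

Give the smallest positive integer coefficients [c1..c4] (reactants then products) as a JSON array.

Coefficients: [3, 4, 2, 1]

Y: 3·2 = 6 | 4·1+2·0+1·2 = 6
G: 3·8 = 24 | 4·4+2·3+1·2 = 24
D: 3·8 = 24 | 4·3+2·3+1·6 = 24
X: 3·6 = 18 | 4·0+2·5+1·8 = 18
L: 3·6 = 18 | 4·3+2·0+1·6 = 18
gcd(3,4,2,1) = 1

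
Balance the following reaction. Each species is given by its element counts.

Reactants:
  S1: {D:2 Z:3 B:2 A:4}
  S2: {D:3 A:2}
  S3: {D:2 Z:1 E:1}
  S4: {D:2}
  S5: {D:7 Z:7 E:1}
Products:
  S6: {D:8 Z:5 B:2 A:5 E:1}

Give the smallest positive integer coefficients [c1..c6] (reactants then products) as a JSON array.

Coefficients: [6, 3, 5, 5, 1, 6]

D: 6·2+3·3+5·2+5·2+1·7 = 48 | 6·8 = 48
Z: 6·3+3·0+5·1+5·0+1·7 = 30 | 6·5 = 30
B: 6·2+3·0+5·0+5·0+1·0 = 12 | 6·2 = 12
A: 6·4+3·2+5·0+5·0+1·0 = 30 | 6·5 = 30
E: 6·0+3·0+5·1+5·0+1·1 = 6 | 6·1 = 6
gcd(6,3,5,5,1,6) = 1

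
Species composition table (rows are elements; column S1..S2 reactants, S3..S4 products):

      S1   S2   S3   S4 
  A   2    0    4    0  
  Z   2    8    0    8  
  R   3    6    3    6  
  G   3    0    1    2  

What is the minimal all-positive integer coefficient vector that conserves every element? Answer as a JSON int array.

Coefficients: [4, 4, 2, 5]

A: 4·2+4·0 = 8 | 2·4+5·0 = 8
Z: 4·2+4·8 = 40 | 2·0+5·8 = 40
R: 4·3+4·6 = 36 | 2·3+5·6 = 36
G: 4·3+4·0 = 12 | 2·1+5·2 = 12
gcd(4,4,2,5) = 1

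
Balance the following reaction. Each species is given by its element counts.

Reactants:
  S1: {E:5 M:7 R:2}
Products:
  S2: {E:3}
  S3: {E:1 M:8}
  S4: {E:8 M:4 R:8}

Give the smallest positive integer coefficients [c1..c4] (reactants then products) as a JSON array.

Coefficients: [4, 3, 3, 1]

E: 4·5 = 20 | 3·3+3·1+1·8 = 20
M: 4·7 = 28 | 3·0+3·8+1·4 = 28
R: 4·2 = 8 | 3·0+3·0+1·8 = 8
gcd(4,3,3,1) = 1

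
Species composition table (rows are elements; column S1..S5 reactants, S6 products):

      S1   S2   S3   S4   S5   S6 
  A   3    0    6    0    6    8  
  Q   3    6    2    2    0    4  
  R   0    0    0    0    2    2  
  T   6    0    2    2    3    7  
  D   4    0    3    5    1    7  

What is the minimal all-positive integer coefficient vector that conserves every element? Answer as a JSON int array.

A: 2·3+1·0+1·6+5·0+6·6 = 48 | 6·8 = 48
Q: 2·3+1·6+1·2+5·2+6·0 = 24 | 6·4 = 24
R: 2·0+1·0+1·0+5·0+6·2 = 12 | 6·2 = 12
T: 2·6+1·0+1·2+5·2+6·3 = 42 | 6·7 = 42
D: 2·4+1·0+1·3+5·5+6·1 = 42 | 6·7 = 42
gcd(2,1,1,5,6,6) = 1

Coefficients: [2, 1, 1, 5, 6, 6]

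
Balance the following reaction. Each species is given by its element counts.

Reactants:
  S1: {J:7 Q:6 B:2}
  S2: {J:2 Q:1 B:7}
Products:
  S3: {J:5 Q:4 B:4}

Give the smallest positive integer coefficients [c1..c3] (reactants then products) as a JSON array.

J: 3·7+2·2 = 25 | 5·5 = 25
Q: 3·6+2·1 = 20 | 5·4 = 20
B: 3·2+2·7 = 20 | 5·4 = 20
gcd(3,2,5) = 1

Coefficients: [3, 2, 5]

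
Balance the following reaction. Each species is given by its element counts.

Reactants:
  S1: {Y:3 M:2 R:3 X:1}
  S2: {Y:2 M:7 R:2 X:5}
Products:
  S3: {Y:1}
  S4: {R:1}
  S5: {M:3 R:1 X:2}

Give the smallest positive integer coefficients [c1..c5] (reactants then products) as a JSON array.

Y: 1·3+1·2 = 5 | 5·1+2·0+3·0 = 5
M: 1·2+1·7 = 9 | 5·0+2·0+3·3 = 9
R: 1·3+1·2 = 5 | 5·0+2·1+3·1 = 5
X: 1·1+1·5 = 6 | 5·0+2·0+3·2 = 6
gcd(1,1,5,2,3) = 1

Coefficients: [1, 1, 5, 2, 3]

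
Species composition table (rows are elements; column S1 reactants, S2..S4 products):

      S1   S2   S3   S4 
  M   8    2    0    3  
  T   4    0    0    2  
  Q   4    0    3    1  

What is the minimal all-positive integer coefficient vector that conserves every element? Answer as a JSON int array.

M: 3·8 = 24 | 3·2+2·0+6·3 = 24
T: 3·4 = 12 | 3·0+2·0+6·2 = 12
Q: 3·4 = 12 | 3·0+2·3+6·1 = 12
gcd(3,3,2,6) = 1

Coefficients: [3, 3, 2, 6]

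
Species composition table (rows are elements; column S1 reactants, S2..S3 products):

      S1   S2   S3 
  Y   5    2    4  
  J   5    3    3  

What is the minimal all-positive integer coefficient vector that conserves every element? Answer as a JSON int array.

Coefficients: [6, 5, 5]

Y: 6·5 = 30 | 5·2+5·4 = 30
J: 6·5 = 30 | 5·3+5·3 = 30
gcd(6,5,5) = 1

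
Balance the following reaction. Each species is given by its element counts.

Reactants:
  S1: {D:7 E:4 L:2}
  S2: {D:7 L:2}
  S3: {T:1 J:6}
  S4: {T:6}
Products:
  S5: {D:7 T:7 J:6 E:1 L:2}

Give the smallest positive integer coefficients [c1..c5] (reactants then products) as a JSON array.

Coefficients: [1, 3, 4, 4, 4]

D: 1·7+3·7+4·0+4·0 = 28 | 4·7 = 28
T: 1·0+3·0+4·1+4·6 = 28 | 4·7 = 28
J: 1·0+3·0+4·6+4·0 = 24 | 4·6 = 24
E: 1·4+3·0+4·0+4·0 = 4 | 4·1 = 4
L: 1·2+3·2+4·0+4·0 = 8 | 4·2 = 8
gcd(1,3,4,4,4) = 1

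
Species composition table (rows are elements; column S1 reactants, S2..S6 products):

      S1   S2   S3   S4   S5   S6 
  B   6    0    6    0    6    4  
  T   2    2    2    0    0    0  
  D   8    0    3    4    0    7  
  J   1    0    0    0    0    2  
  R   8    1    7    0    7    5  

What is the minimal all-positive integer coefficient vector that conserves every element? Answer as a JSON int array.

B: 6·6 = 36 | 5·0+1·6+6·0+3·6+3·4 = 36
T: 6·2 = 12 | 5·2+1·2+6·0+3·0+3·0 = 12
D: 6·8 = 48 | 5·0+1·3+6·4+3·0+3·7 = 48
J: 6·1 = 6 | 5·0+1·0+6·0+3·0+3·2 = 6
R: 6·8 = 48 | 5·1+1·7+6·0+3·7+3·5 = 48
gcd(6,5,1,6,3,3) = 1

Coefficients: [6, 5, 1, 6, 3, 3]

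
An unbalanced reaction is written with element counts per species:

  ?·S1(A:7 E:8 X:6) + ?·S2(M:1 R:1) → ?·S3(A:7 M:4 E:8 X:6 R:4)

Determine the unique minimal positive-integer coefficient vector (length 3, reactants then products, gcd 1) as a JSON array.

A: 1·7+4·0 = 7 | 1·7 = 7
M: 1·0+4·1 = 4 | 1·4 = 4
E: 1·8+4·0 = 8 | 1·8 = 8
X: 1·6+4·0 = 6 | 1·6 = 6
R: 1·0+4·1 = 4 | 1·4 = 4
gcd(1,4,1) = 1

Coefficients: [1, 4, 1]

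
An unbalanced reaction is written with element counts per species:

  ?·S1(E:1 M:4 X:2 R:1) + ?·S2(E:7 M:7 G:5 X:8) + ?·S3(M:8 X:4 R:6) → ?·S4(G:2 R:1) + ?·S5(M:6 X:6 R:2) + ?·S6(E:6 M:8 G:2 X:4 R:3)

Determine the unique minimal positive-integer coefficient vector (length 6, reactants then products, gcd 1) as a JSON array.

Coefficients: [2, 4, 5, 5, 6, 5]

E: 2·1+4·7+5·0 = 30 | 5·0+6·0+5·6 = 30
M: 2·4+4·7+5·8 = 76 | 5·0+6·6+5·8 = 76
G: 2·0+4·5+5·0 = 20 | 5·2+6·0+5·2 = 20
X: 2·2+4·8+5·4 = 56 | 5·0+6·6+5·4 = 56
R: 2·1+4·0+5·6 = 32 | 5·1+6·2+5·3 = 32
gcd(2,4,5,5,6,5) = 1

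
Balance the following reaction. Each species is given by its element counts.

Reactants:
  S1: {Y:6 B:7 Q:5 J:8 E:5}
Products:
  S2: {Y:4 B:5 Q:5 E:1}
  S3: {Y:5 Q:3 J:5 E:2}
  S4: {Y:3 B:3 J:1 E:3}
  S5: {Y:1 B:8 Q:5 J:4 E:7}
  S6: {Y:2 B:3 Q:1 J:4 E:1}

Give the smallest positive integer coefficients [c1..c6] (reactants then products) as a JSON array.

Coefficients: [6, 1, 3, 1, 2, 6]

Y: 6·6 = 36 | 1·4+3·5+1·3+2·1+6·2 = 36
B: 6·7 = 42 | 1·5+3·0+1·3+2·8+6·3 = 42
Q: 6·5 = 30 | 1·5+3·3+1·0+2·5+6·1 = 30
J: 6·8 = 48 | 1·0+3·5+1·1+2·4+6·4 = 48
E: 6·5 = 30 | 1·1+3·2+1·3+2·7+6·1 = 30
gcd(6,1,3,1,2,6) = 1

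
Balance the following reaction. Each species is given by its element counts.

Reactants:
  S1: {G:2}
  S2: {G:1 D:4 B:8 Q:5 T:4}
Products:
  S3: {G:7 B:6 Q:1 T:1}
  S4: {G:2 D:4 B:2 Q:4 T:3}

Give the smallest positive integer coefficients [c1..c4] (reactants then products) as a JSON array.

G: 4·2+1·1 = 9 | 1·7+1·2 = 9
D: 4·0+1·4 = 4 | 1·0+1·4 = 4
B: 4·0+1·8 = 8 | 1·6+1·2 = 8
Q: 4·0+1·5 = 5 | 1·1+1·4 = 5
T: 4·0+1·4 = 4 | 1·1+1·3 = 4
gcd(4,1,1,1) = 1

Coefficients: [4, 1, 1, 1]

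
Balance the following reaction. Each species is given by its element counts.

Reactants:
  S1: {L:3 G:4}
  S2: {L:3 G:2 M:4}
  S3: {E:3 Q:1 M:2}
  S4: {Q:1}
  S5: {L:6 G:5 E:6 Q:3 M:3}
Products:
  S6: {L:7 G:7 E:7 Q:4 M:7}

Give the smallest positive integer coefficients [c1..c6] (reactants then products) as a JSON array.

L: 3·3+2·3+5·0+4·0+1·6 = 21 | 3·7 = 21
G: 3·4+2·2+5·0+4·0+1·5 = 21 | 3·7 = 21
E: 3·0+2·0+5·3+4·0+1·6 = 21 | 3·7 = 21
Q: 3·0+2·0+5·1+4·1+1·3 = 12 | 3·4 = 12
M: 3·0+2·4+5·2+4·0+1·3 = 21 | 3·7 = 21
gcd(3,2,5,4,1,3) = 1

Coefficients: [3, 2, 5, 4, 1, 3]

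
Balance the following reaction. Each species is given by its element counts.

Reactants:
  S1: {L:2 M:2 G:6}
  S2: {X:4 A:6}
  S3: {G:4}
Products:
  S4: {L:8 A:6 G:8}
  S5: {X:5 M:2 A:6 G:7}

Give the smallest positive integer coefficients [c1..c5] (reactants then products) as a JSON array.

Coefficients: [4, 5, 3, 1, 4]

L: 4·2+5·0+3·0 = 8 | 1·8+4·0 = 8
X: 4·0+5·4+3·0 = 20 | 1·0+4·5 = 20
M: 4·2+5·0+3·0 = 8 | 1·0+4·2 = 8
A: 4·0+5·6+3·0 = 30 | 1·6+4·6 = 30
G: 4·6+5·0+3·4 = 36 | 1·8+4·7 = 36
gcd(4,5,3,1,4) = 1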